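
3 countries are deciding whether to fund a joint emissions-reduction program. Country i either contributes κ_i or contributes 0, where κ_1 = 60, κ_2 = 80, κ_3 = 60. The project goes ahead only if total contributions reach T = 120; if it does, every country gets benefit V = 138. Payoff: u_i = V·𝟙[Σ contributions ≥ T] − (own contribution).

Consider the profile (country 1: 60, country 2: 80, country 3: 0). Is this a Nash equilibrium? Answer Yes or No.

Yes

Total = 140 ≥ 120: provided.
Country 1 (pledges 60, payoff 78): dropping to 0 → total 80, payoff 0. No gain.
Country 2 (pledges 80, payoff 58): dropping to 0 → total 60, payoff 0. No gain.
Country 3 (pledges 0, payoff 138): pledging 60 → total 200, payoff 78. No gain.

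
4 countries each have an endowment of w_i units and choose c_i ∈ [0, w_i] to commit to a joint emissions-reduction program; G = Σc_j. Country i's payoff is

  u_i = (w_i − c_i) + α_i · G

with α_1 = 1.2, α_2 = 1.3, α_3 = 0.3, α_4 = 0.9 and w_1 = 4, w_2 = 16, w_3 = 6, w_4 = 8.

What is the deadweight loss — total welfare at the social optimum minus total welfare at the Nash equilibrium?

∂u_i/∂c_i = α_i − 1, so country i contributes w_i if α_i > 1, else 0.
α_i > 1 for i ∈ {1, 2}; NE contributions (4, 16, 0, 0), G = 20.
W^NE = Σw_i − G^NE + (Σα_i)·G^NE = 34 + 2.7·20 = 88.
Planner: ∂(Σu_j)/∂c_i = Σα_j − 1 = 2.7 > 0, so everyone contributes w_i; G^SO = 34, W^SO = 34 + 2.7·34 = 125.8.
Deadweight loss = 37.8.

37.8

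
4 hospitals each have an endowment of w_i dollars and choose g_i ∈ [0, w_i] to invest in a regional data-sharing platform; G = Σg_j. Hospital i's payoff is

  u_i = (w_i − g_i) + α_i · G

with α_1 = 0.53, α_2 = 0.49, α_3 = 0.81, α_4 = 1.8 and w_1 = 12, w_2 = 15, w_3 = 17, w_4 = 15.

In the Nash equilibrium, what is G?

∂u_i/∂g_i = α_i − 1, so hospital i contributes w_i if α_i > 1, else 0.
α_i > 1 for i ∈ {4}; NE contributions (0, 0, 0, 15), G = 15.

15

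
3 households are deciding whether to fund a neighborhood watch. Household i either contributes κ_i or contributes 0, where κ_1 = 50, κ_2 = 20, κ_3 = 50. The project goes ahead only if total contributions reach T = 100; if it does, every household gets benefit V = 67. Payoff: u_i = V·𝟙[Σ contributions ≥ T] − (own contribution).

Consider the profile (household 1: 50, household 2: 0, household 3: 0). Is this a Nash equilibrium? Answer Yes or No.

No

Total = 50 < 100: not provided.
Household 1 (pledges 50, payoff -50): dropping to 0 → total 0, payoff 0. Profitable deviation.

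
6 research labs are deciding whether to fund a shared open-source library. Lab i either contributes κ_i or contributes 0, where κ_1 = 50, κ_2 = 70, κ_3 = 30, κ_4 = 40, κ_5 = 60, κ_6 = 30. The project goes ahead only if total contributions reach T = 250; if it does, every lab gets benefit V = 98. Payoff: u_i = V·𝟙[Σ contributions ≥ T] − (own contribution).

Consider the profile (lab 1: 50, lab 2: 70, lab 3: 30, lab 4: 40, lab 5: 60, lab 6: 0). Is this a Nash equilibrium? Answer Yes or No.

Total = 250 ≥ 250: provided.
Lab 1 (pledges 50, payoff 48): dropping to 0 → total 200, payoff 0. No gain.
Lab 2 (pledges 70, payoff 28): dropping to 0 → total 180, payoff 0. No gain.
Lab 3 (pledges 30, payoff 68): dropping to 0 → total 220, payoff 0. No gain.
Lab 4 (pledges 40, payoff 58): dropping to 0 → total 210, payoff 0. No gain.
Lab 5 (pledges 60, payoff 38): dropping to 0 → total 190, payoff 0. No gain.
Lab 6 (pledges 0, payoff 98): pledging 30 → total 280, payoff 68. No gain.

Yes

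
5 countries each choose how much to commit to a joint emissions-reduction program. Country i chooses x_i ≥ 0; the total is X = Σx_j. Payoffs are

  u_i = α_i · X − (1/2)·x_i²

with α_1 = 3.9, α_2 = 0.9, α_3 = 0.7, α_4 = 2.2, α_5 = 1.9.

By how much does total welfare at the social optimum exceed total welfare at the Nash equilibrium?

Country i's FOC: ∂u_i/∂x_i = α_i − x_i = 0, so x_i* = α_i.
NE contributions = (3.9, 0.9, 0.7, 2.2, 1.9); X = 9.6.
W^NE = (Σα)·X − ½Σα_i² = 9.6² − ½·24.96 = 79.68.
Planner sets x_i = Σα_j = 9.6 for every i, so X^SO = 5·9.6 = 48.
W^SO = (Σα)·X^SO − ½·5·(Σα)² = (5/2)·9.6² = 230.4.
Deadweight loss = W^SO − W^NE = 150.72.

150.72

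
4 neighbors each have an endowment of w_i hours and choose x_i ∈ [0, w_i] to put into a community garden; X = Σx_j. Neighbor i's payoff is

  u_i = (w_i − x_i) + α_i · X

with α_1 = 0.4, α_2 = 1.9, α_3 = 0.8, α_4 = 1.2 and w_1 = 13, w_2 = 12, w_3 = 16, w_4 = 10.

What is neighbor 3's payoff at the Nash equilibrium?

33.6

∂u_i/∂x_i = α_i − 1, so neighbor i contributes w_i if α_i > 1, else 0.
α_i > 1 for i ∈ {2, 4}; NE contributions (0, 12, 0, 10), X = 22.
u_3 = (16 − 0) + 0.8·22 = 33.6.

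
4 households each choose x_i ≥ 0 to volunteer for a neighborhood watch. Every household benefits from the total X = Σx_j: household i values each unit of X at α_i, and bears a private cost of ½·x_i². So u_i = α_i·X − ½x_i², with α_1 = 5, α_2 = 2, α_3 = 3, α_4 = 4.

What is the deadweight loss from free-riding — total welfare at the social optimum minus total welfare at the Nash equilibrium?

223

Household i's FOC: ∂u_i/∂x_i = α_i − x_i = 0, so x_i* = α_i.
NE contributions = (5, 2, 3, 4); X = 14.
W^NE = (Σα)·X − ½Σα_i² = 14² − ½·54 = 169.
Planner sets x_i = Σα_j = 14 for every i, so X^SO = 4·14 = 56.
W^SO = (Σα)·X^SO − ½·4·(Σα)² = (4/2)·14² = 392.
Deadweight loss = W^SO − W^NE = 223.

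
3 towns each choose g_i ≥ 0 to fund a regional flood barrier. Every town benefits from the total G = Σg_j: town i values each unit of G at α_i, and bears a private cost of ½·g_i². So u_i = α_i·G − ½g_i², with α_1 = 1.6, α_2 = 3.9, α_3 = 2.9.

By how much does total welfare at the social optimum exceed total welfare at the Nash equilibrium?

Town i's FOC: ∂u_i/∂g_i = α_i − g_i = 0, so g_i* = α_i.
NE contributions = (1.6, 3.9, 2.9); G = 8.4.
W^NE = (Σα)·G − ½Σα_i² = 8.4² − ½·26.18 = 57.47.
Planner sets g_i = Σα_j = 8.4 for every i, so G^SO = 3·8.4 = 25.2.
W^SO = (Σα)·G^SO − ½·3·(Σα)² = (3/2)·8.4² = 105.84.
Deadweight loss = W^SO − W^NE = 48.37.

48.37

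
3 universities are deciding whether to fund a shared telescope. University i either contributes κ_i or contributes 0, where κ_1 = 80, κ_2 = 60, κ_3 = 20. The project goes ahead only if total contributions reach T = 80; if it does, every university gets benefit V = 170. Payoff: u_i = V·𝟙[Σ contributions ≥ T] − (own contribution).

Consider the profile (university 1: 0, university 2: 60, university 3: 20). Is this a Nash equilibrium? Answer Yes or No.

Total = 80 ≥ 80: provided.
University 1 (pledges 0, payoff 170): pledging 80 → total 160, payoff 90. No gain.
University 2 (pledges 60, payoff 110): dropping to 0 → total 20, payoff 0. No gain.
University 3 (pledges 20, payoff 150): dropping to 0 → total 60, payoff 0. No gain.

Yes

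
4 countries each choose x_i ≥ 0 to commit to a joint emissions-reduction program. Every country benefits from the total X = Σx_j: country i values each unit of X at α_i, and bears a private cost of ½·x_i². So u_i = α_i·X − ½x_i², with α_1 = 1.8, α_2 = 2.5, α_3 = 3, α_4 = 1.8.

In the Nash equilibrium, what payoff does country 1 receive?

14.76

Country i's FOC: ∂u_i/∂x_i = α_i − x_i = 0, so x_i* = α_i.
NE contributions = (1.8, 2.5, 3, 1.8); X = 9.1.
u_1 = α_1·X − ½·(x_1)² = 1.8·9.1 − ½·1.8² = 14.76.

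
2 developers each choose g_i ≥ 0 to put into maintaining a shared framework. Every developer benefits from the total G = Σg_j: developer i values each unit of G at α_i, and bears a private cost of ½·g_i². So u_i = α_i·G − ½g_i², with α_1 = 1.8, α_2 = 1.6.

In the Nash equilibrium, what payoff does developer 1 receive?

4.5

Developer i's FOC: ∂u_i/∂g_i = α_i − g_i = 0, so g_i* = α_i.
NE contributions = (1.8, 1.6); G = 3.4.
u_1 = α_1·G − ½·(g_1)² = 1.8·3.4 − ½·1.8² = 4.5.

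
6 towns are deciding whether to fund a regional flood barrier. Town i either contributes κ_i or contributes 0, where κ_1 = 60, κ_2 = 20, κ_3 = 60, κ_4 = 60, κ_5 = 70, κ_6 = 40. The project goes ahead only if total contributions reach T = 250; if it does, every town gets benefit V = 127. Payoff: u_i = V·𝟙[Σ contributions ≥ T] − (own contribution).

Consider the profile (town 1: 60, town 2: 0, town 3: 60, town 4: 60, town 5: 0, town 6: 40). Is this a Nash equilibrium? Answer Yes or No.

No

Total = 220 < 250: not provided.
Town 1 (pledges 60, payoff -60): dropping to 0 → total 160, payoff 0. Profitable deviation.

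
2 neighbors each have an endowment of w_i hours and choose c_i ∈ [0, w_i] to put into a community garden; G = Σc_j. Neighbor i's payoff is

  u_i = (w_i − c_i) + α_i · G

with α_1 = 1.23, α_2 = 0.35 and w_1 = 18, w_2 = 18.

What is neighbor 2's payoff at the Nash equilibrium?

∂u_i/∂c_i = α_i − 1, so neighbor i contributes w_i if α_i > 1, else 0.
α_i > 1 for i ∈ {1}; NE contributions (18, 0), G = 18.
u_2 = (18 − 0) + 0.35·18 = 24.3.

24.3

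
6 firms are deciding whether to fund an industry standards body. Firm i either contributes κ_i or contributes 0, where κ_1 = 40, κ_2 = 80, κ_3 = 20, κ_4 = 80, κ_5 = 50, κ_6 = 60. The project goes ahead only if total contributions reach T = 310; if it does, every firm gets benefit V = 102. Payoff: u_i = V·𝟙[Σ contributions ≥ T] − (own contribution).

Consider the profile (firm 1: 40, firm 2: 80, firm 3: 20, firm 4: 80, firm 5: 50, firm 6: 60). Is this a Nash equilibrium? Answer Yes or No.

No

Total = 330 ≥ 310: provided.
Firm 1 (pledges 40, payoff 62): dropping to 0 → total 290, payoff 0. No gain.
Firm 2 (pledges 80, payoff 22): dropping to 0 → total 250, payoff 0. No gain.
Firm 3 (pledges 20, payoff 82): dropping to 0 → total 310, payoff 102. Profitable deviation.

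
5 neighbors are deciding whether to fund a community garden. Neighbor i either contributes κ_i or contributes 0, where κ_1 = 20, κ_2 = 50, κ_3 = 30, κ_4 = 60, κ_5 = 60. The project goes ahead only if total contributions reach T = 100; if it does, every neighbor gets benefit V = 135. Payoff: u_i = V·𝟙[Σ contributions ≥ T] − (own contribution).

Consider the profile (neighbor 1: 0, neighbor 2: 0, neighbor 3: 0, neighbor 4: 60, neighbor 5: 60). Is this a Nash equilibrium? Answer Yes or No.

Total = 120 ≥ 100: provided.
Neighbor 1 (pledges 0, payoff 135): pledging 20 → total 140, payoff 115. No gain.
Neighbor 2 (pledges 0, payoff 135): pledging 50 → total 170, payoff 85. No gain.
Neighbor 3 (pledges 0, payoff 135): pledging 30 → total 150, payoff 105. No gain.
Neighbor 4 (pledges 60, payoff 75): dropping to 0 → total 60, payoff 0. No gain.
Neighbor 5 (pledges 60, payoff 75): dropping to 0 → total 60, payoff 0. No gain.

Yes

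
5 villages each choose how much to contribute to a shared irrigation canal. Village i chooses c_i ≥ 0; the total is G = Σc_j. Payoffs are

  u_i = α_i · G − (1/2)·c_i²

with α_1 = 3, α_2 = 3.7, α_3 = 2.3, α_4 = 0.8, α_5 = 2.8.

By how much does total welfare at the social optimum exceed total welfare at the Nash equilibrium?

Village i's FOC: ∂u_i/∂c_i = α_i − c_i = 0, so c_i* = α_i.
NE contributions = (3, 3.7, 2.3, 0.8, 2.8); G = 12.6.
W^NE = (Σα)·G − ½Σα_i² = 12.6² − ½·36.46 = 140.53.
Planner sets c_i = Σα_j = 12.6 for every i, so G^SO = 5·12.6 = 63.
W^SO = (Σα)·G^SO − ½·5·(Σα)² = (5/2)·12.6² = 396.9.
Deadweight loss = W^SO − W^NE = 256.37.

256.37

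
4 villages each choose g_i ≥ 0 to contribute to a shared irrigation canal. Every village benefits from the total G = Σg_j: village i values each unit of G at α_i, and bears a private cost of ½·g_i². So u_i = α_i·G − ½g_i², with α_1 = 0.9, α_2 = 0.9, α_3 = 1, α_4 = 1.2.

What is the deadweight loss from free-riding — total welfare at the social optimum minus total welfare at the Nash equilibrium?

Village i's FOC: ∂u_i/∂g_i = α_i − g_i = 0, so g_i* = α_i.
NE contributions = (0.9, 0.9, 1, 1.2); G = 4.
W^NE = (Σα)·G − ½Σα_i² = 4² − ½·4.06 = 13.97.
Planner sets g_i = Σα_j = 4 for every i, so G^SO = 4·4 = 16.
W^SO = (Σα)·G^SO − ½·4·(Σα)² = (4/2)·4² = 32.
Deadweight loss = W^SO − W^NE = 18.03.

18.03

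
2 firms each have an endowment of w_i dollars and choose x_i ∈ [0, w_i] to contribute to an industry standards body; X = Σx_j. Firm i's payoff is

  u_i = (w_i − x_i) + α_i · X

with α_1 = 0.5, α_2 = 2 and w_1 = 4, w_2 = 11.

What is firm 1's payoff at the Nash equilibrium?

9.5

∂u_i/∂x_i = α_i − 1, so firm i contributes w_i if α_i > 1, else 0.
α_i > 1 for i ∈ {2}; NE contributions (0, 11), X = 11.
u_1 = (4 − 0) + 0.5·11 = 9.5.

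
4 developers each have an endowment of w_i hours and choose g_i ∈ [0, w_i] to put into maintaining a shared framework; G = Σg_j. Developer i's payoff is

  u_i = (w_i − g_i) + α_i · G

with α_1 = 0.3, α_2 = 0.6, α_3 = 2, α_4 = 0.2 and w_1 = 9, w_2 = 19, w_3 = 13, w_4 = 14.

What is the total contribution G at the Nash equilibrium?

∂u_i/∂g_i = α_i − 1, so developer i contributes w_i if α_i > 1, else 0.
α_i > 1 for i ∈ {3}; NE contributions (0, 0, 13, 0), G = 13.

13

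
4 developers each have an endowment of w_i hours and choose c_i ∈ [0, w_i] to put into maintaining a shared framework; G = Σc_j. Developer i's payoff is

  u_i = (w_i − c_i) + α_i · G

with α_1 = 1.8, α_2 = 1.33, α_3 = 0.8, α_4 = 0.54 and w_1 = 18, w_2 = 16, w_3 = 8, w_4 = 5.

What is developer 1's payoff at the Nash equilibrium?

61.2

∂u_i/∂c_i = α_i − 1, so developer i contributes w_i if α_i > 1, else 0.
α_i > 1 for i ∈ {1, 2}; NE contributions (18, 16, 0, 0), G = 34.
u_1 = (18 − 18) + 1.8·34 = 61.2.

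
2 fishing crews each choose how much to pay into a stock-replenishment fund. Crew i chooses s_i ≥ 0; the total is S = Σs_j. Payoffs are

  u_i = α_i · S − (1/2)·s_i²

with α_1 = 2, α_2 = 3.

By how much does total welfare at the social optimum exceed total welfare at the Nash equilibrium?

Crew i's FOC: ∂u_i/∂s_i = α_i − s_i = 0, so s_i* = α_i.
NE contributions = (2, 3); S = 5.
W^NE = (Σα)·S − ½Σα_i² = 5² − ½·13 = 18.5.
Planner sets s_i = Σα_j = 5 for every i, so S^SO = 2·5 = 10.
W^SO = (Σα)·S^SO − ½·2·(Σα)² = (2/2)·5² = 25.
Deadweight loss = W^SO − W^NE = 6.5.

6.5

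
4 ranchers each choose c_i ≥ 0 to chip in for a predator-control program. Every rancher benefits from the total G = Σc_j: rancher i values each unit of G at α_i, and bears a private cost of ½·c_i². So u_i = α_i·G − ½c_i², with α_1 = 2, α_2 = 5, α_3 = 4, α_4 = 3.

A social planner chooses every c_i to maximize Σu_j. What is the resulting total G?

56

Planner FOC: ∂(Σu_j)/∂c_i = (Σα_j) − c_i = 0, so c_i^SO = Σα_j = 14 for every i; G^SO = 56.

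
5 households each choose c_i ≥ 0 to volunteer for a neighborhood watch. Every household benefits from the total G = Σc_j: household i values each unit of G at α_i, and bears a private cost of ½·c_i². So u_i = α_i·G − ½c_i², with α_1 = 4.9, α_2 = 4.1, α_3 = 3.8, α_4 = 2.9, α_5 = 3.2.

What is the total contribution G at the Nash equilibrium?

18.9

Household i's FOC: ∂u_i/∂c_i = α_i − c_i = 0, so c_i* = α_i.
NE contributions = (4.9, 4.1, 3.8, 2.9, 3.2); G = 18.9.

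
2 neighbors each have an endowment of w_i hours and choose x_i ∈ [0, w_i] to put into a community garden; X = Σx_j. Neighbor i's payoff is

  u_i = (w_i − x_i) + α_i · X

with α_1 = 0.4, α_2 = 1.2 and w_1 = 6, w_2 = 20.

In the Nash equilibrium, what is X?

20

∂u_i/∂x_i = α_i − 1, so neighbor i contributes w_i if α_i > 1, else 0.
α_i > 1 for i ∈ {2}; NE contributions (0, 20), X = 20.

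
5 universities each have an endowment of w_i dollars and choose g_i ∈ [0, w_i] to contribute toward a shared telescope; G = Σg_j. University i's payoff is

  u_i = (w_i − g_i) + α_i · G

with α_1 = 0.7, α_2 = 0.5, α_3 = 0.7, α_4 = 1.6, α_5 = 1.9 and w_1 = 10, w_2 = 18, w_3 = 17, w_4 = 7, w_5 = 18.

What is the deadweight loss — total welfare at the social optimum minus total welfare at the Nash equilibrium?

∂u_i/∂g_i = α_i − 1, so university i contributes w_i if α_i > 1, else 0.
α_i > 1 for i ∈ {4, 5}; NE contributions (0, 0, 0, 7, 18), G = 25.
W^NE = Σw_i − G^NE + (Σα_i)·G^NE = 70 + 4.4·25 = 180.
Planner: ∂(Σu_j)/∂g_i = Σα_j − 1 = 4.4 > 0, so everyone contributes w_i; G^SO = 70, W^SO = 70 + 4.4·70 = 378.
Deadweight loss = 198.

198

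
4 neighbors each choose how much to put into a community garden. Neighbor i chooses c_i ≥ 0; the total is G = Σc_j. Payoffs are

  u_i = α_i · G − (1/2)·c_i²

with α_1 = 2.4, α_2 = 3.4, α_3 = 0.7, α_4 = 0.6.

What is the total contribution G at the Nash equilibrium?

7.1

Neighbor i's FOC: ∂u_i/∂c_i = α_i − c_i = 0, so c_i* = α_i.
NE contributions = (2.4, 3.4, 0.7, 0.6); G = 7.1.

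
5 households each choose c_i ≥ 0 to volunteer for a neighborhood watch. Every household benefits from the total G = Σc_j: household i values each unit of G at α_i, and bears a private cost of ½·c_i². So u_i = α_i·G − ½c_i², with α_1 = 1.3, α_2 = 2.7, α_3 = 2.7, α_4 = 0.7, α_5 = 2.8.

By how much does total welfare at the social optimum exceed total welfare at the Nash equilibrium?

168.36

Household i's FOC: ∂u_i/∂c_i = α_i − c_i = 0, so c_i* = α_i.
NE contributions = (1.3, 2.7, 2.7, 0.7, 2.8); G = 10.2.
W^NE = (Σα)·G − ½Σα_i² = 10.2² − ½·24.6 = 91.74.
Planner sets c_i = Σα_j = 10.2 for every i, so G^SO = 5·10.2 = 51.
W^SO = (Σα)·G^SO − ½·5·(Σα)² = (5/2)·10.2² = 260.1.
Deadweight loss = W^SO − W^NE = 168.36.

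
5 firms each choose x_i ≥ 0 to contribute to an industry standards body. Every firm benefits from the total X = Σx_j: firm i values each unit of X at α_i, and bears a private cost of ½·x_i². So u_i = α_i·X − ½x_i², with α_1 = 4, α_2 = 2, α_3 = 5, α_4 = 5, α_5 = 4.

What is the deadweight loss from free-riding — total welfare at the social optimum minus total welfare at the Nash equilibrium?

Firm i's FOC: ∂u_i/∂x_i = α_i − x_i = 0, so x_i* = α_i.
NE contributions = (4, 2, 5, 5, 4); X = 20.
W^NE = (Σα)·X − ½Σα_i² = 20² − ½·86 = 357.
Planner sets x_i = Σα_j = 20 for every i, so X^SO = 5·20 = 100.
W^SO = (Σα)·X^SO − ½·5·(Σα)² = (5/2)·20² = 1000.
Deadweight loss = W^SO − W^NE = 643.

643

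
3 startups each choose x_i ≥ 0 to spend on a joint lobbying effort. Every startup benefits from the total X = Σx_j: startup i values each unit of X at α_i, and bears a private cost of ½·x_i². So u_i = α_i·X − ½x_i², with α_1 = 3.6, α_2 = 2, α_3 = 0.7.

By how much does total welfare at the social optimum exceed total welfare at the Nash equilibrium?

28.57

Startup i's FOC: ∂u_i/∂x_i = α_i − x_i = 0, so x_i* = α_i.
NE contributions = (3.6, 2, 0.7); X = 6.3.
W^NE = (Σα)·X − ½Σα_i² = 6.3² − ½·17.45 = 30.965.
Planner sets x_i = Σα_j = 6.3 for every i, so X^SO = 3·6.3 = 18.9.
W^SO = (Σα)·X^SO − ½·3·(Σα)² = (3/2)·6.3² = 59.535.
Deadweight loss = W^SO − W^NE = 28.57.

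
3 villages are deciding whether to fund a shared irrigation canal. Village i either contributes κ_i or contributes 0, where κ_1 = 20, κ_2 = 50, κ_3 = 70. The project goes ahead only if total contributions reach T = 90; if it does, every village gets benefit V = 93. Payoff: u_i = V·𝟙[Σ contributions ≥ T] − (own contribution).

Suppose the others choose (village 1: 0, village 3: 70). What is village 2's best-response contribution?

Others' total = 70. Contributing 50 brings total to 120 ≥ 90: gain V − κ_2 = 43.
Best response: 50.

50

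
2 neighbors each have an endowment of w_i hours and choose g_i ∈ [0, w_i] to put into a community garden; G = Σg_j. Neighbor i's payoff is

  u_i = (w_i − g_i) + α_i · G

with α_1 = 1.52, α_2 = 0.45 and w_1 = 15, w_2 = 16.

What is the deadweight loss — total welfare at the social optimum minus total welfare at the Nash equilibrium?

∂u_i/∂g_i = α_i − 1, so neighbor i contributes w_i if α_i > 1, else 0.
α_i > 1 for i ∈ {1}; NE contributions (15, 0), G = 15.
W^NE = Σw_i − G^NE + (Σα_i)·G^NE = 31 + 0.97·15 = 45.55.
Planner: ∂(Σu_j)/∂g_i = Σα_j − 1 = 0.97 > 0, so everyone contributes w_i; G^SO = 31, W^SO = 31 + 0.97·31 = 61.07.
Deadweight loss = 15.52.

15.52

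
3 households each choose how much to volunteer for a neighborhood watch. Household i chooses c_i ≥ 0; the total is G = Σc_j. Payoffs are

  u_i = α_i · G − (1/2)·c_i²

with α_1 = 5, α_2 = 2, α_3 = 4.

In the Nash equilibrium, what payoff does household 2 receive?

Household i's FOC: ∂u_i/∂c_i = α_i − c_i = 0, so c_i* = α_i.
NE contributions = (5, 2, 4); G = 11.
u_2 = α_2·G − ½·(c_2)² = 2·11 − ½·2² = 20.

20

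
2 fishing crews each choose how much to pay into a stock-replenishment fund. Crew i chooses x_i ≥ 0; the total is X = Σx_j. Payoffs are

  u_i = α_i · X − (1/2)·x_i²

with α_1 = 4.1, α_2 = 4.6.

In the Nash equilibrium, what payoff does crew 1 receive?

Crew i's FOC: ∂u_i/∂x_i = α_i − x_i = 0, so x_i* = α_i.
NE contributions = (4.1, 4.6); X = 8.7.
u_1 = α_1·X − ½·(x_1)² = 4.1·8.7 − ½·4.1² = 27.265.

27.265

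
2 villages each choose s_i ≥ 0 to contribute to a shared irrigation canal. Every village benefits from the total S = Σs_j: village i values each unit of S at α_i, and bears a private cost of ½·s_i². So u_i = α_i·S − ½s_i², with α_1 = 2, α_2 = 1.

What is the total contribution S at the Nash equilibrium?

3

Village i's FOC: ∂u_i/∂s_i = α_i − s_i = 0, so s_i* = α_i.
NE contributions = (2, 1); S = 3.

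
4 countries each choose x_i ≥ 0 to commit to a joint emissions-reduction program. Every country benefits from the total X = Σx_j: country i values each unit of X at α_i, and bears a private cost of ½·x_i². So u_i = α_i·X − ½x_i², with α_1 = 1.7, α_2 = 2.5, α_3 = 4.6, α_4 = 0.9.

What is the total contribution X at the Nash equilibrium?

Country i's FOC: ∂u_i/∂x_i = α_i − x_i = 0, so x_i* = α_i.
NE contributions = (1.7, 2.5, 4.6, 0.9); X = 9.7.

9.7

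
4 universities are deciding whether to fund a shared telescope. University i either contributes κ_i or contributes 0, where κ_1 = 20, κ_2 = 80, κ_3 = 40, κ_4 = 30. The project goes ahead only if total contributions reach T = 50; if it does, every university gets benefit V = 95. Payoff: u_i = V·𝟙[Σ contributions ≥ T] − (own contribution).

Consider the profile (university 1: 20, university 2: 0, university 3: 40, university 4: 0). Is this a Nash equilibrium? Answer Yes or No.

Yes

Total = 60 ≥ 50: provided.
University 1 (pledges 20, payoff 75): dropping to 0 → total 40, payoff 0. No gain.
University 2 (pledges 0, payoff 95): pledging 80 → total 140, payoff 15. No gain.
University 3 (pledges 40, payoff 55): dropping to 0 → total 20, payoff 0. No gain.
University 4 (pledges 0, payoff 95): pledging 30 → total 90, payoff 65. No gain.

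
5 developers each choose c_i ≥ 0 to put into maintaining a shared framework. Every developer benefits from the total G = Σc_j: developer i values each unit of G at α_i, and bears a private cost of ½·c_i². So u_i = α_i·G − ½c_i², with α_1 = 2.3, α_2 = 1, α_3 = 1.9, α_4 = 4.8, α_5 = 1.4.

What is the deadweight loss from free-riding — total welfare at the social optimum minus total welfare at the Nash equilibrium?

212.39

Developer i's FOC: ∂u_i/∂c_i = α_i − c_i = 0, so c_i* = α_i.
NE contributions = (2.3, 1, 1.9, 4.8, 1.4); G = 11.4.
W^NE = (Σα)·G − ½Σα_i² = 11.4² − ½·34.9 = 112.51.
Planner sets c_i = Σα_j = 11.4 for every i, so G^SO = 5·11.4 = 57.
W^SO = (Σα)·G^SO − ½·5·(Σα)² = (5/2)·11.4² = 324.9.
Deadweight loss = W^SO − W^NE = 212.39.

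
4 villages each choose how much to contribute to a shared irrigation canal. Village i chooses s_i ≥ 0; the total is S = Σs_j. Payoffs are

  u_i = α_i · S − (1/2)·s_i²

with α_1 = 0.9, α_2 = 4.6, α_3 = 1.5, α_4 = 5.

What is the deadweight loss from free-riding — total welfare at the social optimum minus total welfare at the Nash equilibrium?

Village i's FOC: ∂u_i/∂s_i = α_i − s_i = 0, so s_i* = α_i.
NE contributions = (0.9, 4.6, 1.5, 5); S = 12.
W^NE = (Σα)·S − ½Σα_i² = 12² − ½·49.22 = 119.39.
Planner sets s_i = Σα_j = 12 for every i, so S^SO = 4·12 = 48.
W^SO = (Σα)·S^SO − ½·4·(Σα)² = (4/2)·12² = 288.
Deadweight loss = W^SO − W^NE = 168.61.

168.61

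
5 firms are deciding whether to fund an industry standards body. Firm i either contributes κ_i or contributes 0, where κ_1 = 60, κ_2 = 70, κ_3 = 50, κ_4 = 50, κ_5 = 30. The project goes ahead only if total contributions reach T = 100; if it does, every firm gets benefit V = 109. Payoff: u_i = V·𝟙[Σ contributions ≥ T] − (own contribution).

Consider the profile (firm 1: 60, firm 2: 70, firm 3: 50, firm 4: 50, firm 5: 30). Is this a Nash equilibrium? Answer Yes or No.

Total = 260 ≥ 100: provided.
Firm 1 (pledges 60, payoff 49): dropping to 0 → total 200, payoff 109. Profitable deviation.

No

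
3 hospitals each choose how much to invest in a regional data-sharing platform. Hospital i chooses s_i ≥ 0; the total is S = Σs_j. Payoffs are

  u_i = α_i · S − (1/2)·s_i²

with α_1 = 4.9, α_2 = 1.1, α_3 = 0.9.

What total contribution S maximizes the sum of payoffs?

Planner FOC: ∂(Σu_j)/∂s_i = (Σα_j) − s_i = 0, so s_i^SO = Σα_j = 6.9 for every i; S^SO = 20.7.

20.7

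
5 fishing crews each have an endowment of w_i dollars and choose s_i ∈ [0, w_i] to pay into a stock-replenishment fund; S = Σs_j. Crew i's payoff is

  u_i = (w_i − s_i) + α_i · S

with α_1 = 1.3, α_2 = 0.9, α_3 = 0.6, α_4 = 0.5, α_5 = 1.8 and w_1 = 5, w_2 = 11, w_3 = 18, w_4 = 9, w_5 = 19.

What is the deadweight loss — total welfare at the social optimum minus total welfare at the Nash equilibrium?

155.8

∂u_i/∂s_i = α_i − 1, so crew i contributes w_i if α_i > 1, else 0.
α_i > 1 for i ∈ {1, 5}; NE contributions (5, 0, 0, 0, 19), S = 24.
W^NE = Σw_i − S^NE + (Σα_i)·S^NE = 62 + 4.1·24 = 160.4.
Planner: ∂(Σu_j)/∂s_i = Σα_j − 1 = 4.1 > 0, so everyone contributes w_i; S^SO = 62, W^SO = 62 + 4.1·62 = 316.2.
Deadweight loss = 155.8.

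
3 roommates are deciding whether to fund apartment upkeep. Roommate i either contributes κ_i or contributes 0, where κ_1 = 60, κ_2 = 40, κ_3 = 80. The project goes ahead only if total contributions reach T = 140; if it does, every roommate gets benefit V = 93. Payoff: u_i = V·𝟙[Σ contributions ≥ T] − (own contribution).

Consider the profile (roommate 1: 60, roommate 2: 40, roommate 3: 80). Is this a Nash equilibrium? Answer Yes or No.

No

Total = 180 ≥ 140: provided.
Roommate 1 (pledges 60, payoff 33): dropping to 0 → total 120, payoff 0. No gain.
Roommate 2 (pledges 40, payoff 53): dropping to 0 → total 140, payoff 93. Profitable deviation.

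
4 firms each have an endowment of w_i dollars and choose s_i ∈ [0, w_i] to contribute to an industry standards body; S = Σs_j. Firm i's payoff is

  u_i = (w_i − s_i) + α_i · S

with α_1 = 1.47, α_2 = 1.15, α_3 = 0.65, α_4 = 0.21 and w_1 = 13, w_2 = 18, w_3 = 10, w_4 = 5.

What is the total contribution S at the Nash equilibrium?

31

∂u_i/∂s_i = α_i − 1, so firm i contributes w_i if α_i > 1, else 0.
α_i > 1 for i ∈ {1, 2}; NE contributions (13, 18, 0, 0), S = 31.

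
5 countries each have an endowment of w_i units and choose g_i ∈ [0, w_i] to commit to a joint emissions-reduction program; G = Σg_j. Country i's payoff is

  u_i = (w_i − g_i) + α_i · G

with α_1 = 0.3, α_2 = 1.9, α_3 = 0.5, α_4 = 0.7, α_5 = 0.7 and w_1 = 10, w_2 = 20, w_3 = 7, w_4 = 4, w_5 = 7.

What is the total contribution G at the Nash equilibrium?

20

∂u_i/∂g_i = α_i − 1, so country i contributes w_i if α_i > 1, else 0.
α_i > 1 for i ∈ {2}; NE contributions (0, 20, 0, 0, 0), G = 20.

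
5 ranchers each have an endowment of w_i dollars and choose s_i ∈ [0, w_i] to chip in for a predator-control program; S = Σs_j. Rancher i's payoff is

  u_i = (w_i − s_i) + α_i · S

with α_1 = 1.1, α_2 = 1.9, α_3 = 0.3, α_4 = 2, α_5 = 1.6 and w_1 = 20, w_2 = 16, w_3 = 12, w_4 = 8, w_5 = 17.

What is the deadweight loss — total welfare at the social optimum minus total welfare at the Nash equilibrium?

∂u_i/∂s_i = α_i − 1, so rancher i contributes w_i if α_i > 1, else 0.
α_i > 1 for i ∈ {1, 2, 4, 5}; NE contributions (20, 16, 0, 8, 17), S = 61.
W^NE = Σw_i − S^NE + (Σα_i)·S^NE = 73 + 5.9·61 = 432.9.
Planner: ∂(Σu_j)/∂s_i = Σα_j − 1 = 5.9 > 0, so everyone contributes w_i; S^SO = 73, W^SO = 73 + 5.9·73 = 503.7.
Deadweight loss = 70.8.

70.8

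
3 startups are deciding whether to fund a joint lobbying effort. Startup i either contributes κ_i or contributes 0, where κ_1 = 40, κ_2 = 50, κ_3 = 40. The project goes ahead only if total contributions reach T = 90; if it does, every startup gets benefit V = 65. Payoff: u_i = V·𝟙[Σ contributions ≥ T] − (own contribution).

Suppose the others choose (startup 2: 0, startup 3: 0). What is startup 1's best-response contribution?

Others' total = 0. Even contributing 40 gives 40 < 90: no benefit either way.
Best response: 0.

0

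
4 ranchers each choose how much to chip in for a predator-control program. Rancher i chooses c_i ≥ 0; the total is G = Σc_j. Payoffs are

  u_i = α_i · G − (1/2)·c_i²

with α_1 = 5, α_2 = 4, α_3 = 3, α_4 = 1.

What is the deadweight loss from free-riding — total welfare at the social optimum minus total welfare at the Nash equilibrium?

Rancher i's FOC: ∂u_i/∂c_i = α_i − c_i = 0, so c_i* = α_i.
NE contributions = (5, 4, 3, 1); G = 13.
W^NE = (Σα)·G − ½Σα_i² = 13² − ½·51 = 143.5.
Planner sets c_i = Σα_j = 13 for every i, so G^SO = 4·13 = 52.
W^SO = (Σα)·G^SO − ½·4·(Σα)² = (4/2)·13² = 338.
Deadweight loss = W^SO − W^NE = 194.5.

194.5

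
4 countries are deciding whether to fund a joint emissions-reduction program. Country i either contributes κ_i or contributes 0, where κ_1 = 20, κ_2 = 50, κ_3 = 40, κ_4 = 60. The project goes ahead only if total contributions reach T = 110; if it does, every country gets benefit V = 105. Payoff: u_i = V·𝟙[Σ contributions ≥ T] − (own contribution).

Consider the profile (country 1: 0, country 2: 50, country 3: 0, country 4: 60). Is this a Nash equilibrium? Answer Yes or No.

Total = 110 ≥ 110: provided.
Country 1 (pledges 0, payoff 105): pledging 20 → total 130, payoff 85. No gain.
Country 2 (pledges 50, payoff 55): dropping to 0 → total 60, payoff 0. No gain.
Country 3 (pledges 0, payoff 105): pledging 40 → total 150, payoff 65. No gain.
Country 4 (pledges 60, payoff 45): dropping to 0 → total 50, payoff 0. No gain.

Yes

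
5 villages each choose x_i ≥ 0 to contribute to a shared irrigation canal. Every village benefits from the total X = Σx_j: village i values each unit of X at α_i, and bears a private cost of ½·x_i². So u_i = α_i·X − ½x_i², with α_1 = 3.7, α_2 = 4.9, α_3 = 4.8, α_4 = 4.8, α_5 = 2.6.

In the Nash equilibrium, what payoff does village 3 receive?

Village i's FOC: ∂u_i/∂x_i = α_i − x_i = 0, so x_i* = α_i.
NE contributions = (3.7, 4.9, 4.8, 4.8, 2.6); X = 20.8.
u_3 = α_3·X − ½·(x_3)² = 4.8·20.8 − ½·4.8² = 88.32.

88.32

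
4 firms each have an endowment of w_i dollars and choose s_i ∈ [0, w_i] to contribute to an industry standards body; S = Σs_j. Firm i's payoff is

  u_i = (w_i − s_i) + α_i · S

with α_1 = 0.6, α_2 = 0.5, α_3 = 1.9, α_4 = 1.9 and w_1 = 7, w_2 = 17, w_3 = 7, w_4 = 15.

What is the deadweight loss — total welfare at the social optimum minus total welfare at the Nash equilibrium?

∂u_i/∂s_i = α_i − 1, so firm i contributes w_i if α_i > 1, else 0.
α_i > 1 for i ∈ {3, 4}; NE contributions (0, 0, 7, 15), S = 22.
W^NE = Σw_i − S^NE + (Σα_i)·S^NE = 46 + 3.9·22 = 131.8.
Planner: ∂(Σu_j)/∂s_i = Σα_j − 1 = 3.9 > 0, so everyone contributes w_i; S^SO = 46, W^SO = 46 + 3.9·46 = 225.4.
Deadweight loss = 93.6.

93.6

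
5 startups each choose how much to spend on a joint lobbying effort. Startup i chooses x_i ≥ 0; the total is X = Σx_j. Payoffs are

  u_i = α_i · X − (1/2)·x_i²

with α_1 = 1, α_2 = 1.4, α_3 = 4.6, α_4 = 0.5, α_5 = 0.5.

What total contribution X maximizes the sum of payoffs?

Planner FOC: ∂(Σu_j)/∂x_i = (Σα_j) − x_i = 0, so x_i^SO = Σα_j = 8 for every i; X^SO = 40.

40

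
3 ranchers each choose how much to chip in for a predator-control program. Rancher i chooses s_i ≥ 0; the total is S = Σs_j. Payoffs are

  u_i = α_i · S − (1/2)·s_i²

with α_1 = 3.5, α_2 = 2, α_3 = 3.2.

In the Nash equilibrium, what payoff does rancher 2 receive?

15.4

Rancher i's FOC: ∂u_i/∂s_i = α_i − s_i = 0, so s_i* = α_i.
NE contributions = (3.5, 2, 3.2); S = 8.7.
u_2 = α_2·S − ½·(s_2)² = 2·8.7 − ½·2² = 15.4.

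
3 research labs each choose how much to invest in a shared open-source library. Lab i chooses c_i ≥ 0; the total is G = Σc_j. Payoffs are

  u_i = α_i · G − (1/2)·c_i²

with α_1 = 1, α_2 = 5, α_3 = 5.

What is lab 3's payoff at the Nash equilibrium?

42.5

Lab i's FOC: ∂u_i/∂c_i = α_i − c_i = 0, so c_i* = α_i.
NE contributions = (1, 5, 5); G = 11.
u_3 = α_3·G − ½·(c_3)² = 5·11 − ½·5² = 42.5.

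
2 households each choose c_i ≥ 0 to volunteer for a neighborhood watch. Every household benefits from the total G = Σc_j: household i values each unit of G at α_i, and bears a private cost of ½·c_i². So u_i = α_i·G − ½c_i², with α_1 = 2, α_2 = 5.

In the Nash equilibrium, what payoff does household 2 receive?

Household i's FOC: ∂u_i/∂c_i = α_i − c_i = 0, so c_i* = α_i.
NE contributions = (2, 5); G = 7.
u_2 = α_2·G − ½·(c_2)² = 5·7 − ½·5² = 22.5.

22.5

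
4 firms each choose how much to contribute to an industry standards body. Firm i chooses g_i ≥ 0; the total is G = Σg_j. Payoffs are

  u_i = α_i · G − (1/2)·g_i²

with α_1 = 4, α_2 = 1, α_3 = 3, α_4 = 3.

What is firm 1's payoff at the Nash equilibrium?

36

Firm i's FOC: ∂u_i/∂g_i = α_i − g_i = 0, so g_i* = α_i.
NE contributions = (4, 1, 3, 3); G = 11.
u_1 = α_1·G − ½·(g_1)² = 4·11 − ½·4² = 36.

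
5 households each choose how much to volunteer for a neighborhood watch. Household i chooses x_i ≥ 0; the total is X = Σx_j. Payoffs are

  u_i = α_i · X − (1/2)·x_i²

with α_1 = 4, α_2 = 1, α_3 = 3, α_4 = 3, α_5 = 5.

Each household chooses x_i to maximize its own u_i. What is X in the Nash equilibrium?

Household i's FOC: ∂u_i/∂x_i = α_i − x_i = 0, so x_i* = α_i.
NE contributions = (4, 1, 3, 3, 5); X = 16.

16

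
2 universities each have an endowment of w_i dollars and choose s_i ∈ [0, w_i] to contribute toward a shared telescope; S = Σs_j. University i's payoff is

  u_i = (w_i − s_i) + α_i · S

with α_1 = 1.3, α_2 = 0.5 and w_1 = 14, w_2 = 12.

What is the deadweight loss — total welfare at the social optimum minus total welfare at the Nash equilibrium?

∂u_i/∂s_i = α_i − 1, so university i contributes w_i if α_i > 1, else 0.
α_i > 1 for i ∈ {1}; NE contributions (14, 0), S = 14.
W^NE = Σw_i − S^NE + (Σα_i)·S^NE = 26 + 0.8·14 = 37.2.
Planner: ∂(Σu_j)/∂s_i = Σα_j − 1 = 0.8 > 0, so everyone contributes w_i; S^SO = 26, W^SO = 26 + 0.8·26 = 46.8.
Deadweight loss = 9.6.

9.6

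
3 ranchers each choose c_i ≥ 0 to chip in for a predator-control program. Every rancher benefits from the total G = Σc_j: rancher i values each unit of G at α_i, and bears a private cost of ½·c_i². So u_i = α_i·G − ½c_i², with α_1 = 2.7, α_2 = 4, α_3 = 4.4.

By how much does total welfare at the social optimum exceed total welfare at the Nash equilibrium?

82.93

Rancher i's FOC: ∂u_i/∂c_i = α_i − c_i = 0, so c_i* = α_i.
NE contributions = (2.7, 4, 4.4); G = 11.1.
W^NE = (Σα)·G − ½Σα_i² = 11.1² − ½·42.65 = 101.885.
Planner sets c_i = Σα_j = 11.1 for every i, so G^SO = 3·11.1 = 33.3.
W^SO = (Σα)·G^SO − ½·3·(Σα)² = (3/2)·11.1² = 184.815.
Deadweight loss = W^SO − W^NE = 82.93.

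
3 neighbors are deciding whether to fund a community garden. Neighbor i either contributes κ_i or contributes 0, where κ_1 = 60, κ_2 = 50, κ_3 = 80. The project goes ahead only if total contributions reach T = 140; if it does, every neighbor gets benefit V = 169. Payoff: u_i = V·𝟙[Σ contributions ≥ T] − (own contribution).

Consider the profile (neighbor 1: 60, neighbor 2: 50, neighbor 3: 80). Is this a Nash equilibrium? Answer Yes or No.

Total = 190 ≥ 140: provided.
Neighbor 1 (pledges 60, payoff 109): dropping to 0 → total 130, payoff 0. No gain.
Neighbor 2 (pledges 50, payoff 119): dropping to 0 → total 140, payoff 169. Profitable deviation.

No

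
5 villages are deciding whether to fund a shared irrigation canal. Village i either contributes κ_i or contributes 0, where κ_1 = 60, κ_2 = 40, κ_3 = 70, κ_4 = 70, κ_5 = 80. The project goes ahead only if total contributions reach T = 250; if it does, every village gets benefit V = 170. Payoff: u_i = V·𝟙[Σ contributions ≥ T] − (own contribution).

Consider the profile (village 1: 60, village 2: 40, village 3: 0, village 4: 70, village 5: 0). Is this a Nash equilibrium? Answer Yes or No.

No

Total = 170 < 250: not provided.
Village 1 (pledges 60, payoff -60): dropping to 0 → total 110, payoff 0. Profitable deviation.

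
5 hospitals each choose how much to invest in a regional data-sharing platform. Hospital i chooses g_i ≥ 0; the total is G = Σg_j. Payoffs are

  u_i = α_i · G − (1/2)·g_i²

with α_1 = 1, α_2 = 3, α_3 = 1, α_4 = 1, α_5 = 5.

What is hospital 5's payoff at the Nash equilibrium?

Hospital i's FOC: ∂u_i/∂g_i = α_i − g_i = 0, so g_i* = α_i.
NE contributions = (1, 3, 1, 1, 5); G = 11.
u_5 = α_5·G − ½·(g_5)² = 5·11 − ½·5² = 42.5.

42.5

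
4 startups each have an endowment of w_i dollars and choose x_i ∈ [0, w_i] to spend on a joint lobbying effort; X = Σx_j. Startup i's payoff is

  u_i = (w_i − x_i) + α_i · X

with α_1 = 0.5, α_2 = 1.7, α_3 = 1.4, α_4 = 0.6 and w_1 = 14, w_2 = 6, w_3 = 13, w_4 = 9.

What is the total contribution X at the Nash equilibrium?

19

∂u_i/∂x_i = α_i − 1, so startup i contributes w_i if α_i > 1, else 0.
α_i > 1 for i ∈ {2, 3}; NE contributions (0, 6, 13, 0), X = 19.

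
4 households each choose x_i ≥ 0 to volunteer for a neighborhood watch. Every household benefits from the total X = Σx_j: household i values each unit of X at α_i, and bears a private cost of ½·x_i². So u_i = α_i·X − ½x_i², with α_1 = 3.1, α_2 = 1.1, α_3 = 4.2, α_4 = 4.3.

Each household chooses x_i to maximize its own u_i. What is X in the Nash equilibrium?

12.7

Household i's FOC: ∂u_i/∂x_i = α_i − x_i = 0, so x_i* = α_i.
NE contributions = (3.1, 1.1, 4.2, 4.3); X = 12.7.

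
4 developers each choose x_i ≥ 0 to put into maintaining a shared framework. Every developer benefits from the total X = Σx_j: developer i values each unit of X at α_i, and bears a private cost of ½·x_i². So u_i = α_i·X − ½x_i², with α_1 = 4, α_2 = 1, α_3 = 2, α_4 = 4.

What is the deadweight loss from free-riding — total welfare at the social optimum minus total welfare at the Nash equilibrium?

139.5

Developer i's FOC: ∂u_i/∂x_i = α_i − x_i = 0, so x_i* = α_i.
NE contributions = (4, 1, 2, 4); X = 11.
W^NE = (Σα)·X − ½Σα_i² = 11² − ½·37 = 102.5.
Planner sets x_i = Σα_j = 11 for every i, so X^SO = 4·11 = 44.
W^SO = (Σα)·X^SO − ½·4·(Σα)² = (4/2)·11² = 242.
Deadweight loss = W^SO − W^NE = 139.5.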